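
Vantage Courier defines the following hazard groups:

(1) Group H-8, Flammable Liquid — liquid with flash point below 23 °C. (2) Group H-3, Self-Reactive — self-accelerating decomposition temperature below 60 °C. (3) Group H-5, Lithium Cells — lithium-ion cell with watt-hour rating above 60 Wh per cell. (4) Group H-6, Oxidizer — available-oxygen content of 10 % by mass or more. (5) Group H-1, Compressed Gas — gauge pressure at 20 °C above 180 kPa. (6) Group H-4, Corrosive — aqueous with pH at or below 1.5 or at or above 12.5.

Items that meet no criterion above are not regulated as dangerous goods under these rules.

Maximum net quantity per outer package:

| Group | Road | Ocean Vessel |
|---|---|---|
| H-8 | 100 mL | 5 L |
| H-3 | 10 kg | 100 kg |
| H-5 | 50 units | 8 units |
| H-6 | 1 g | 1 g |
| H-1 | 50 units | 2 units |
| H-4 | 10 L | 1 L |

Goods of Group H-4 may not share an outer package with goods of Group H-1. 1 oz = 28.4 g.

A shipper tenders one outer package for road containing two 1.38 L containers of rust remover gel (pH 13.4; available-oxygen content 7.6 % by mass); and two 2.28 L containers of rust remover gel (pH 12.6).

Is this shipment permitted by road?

Yes

Rust remover gel: pH 13.4 ≥ 12.5 → Group H-4 (Corrosive).
Rust remover gel: pH 12.6 ≥ 12.5 → Group H-4 (Corrosive).
Total Group H-4: (two 1.38 L containers = 2.76 L) + (two 2.28 L containers = 4.56 L) = 7.32 L.
7.32 L ≤ 10 L (road limit, Group H-4) — within limit.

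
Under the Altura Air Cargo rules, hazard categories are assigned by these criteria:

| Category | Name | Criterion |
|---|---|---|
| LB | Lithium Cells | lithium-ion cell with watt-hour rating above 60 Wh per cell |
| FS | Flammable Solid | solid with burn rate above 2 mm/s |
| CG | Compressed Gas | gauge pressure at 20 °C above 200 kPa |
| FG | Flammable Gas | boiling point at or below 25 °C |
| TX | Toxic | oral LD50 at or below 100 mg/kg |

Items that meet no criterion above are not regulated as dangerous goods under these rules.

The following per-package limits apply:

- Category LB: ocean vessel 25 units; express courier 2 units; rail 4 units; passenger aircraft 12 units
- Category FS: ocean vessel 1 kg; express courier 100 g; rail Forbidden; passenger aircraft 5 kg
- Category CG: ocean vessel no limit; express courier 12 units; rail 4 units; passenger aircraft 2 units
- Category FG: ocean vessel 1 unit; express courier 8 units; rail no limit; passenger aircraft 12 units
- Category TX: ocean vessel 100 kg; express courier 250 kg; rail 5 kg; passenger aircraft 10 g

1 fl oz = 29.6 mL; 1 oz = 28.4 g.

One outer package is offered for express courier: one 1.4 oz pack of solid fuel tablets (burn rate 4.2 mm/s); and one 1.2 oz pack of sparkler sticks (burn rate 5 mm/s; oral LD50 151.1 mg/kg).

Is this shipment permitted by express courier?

With burn rate 4.2 mm/s (> 2 mm/s), the solid fuel tablets fall in Category FS.
The sparkler sticks have burn rate 5 mm/s, which is > 2 mm/s, so they are Category FS (Flammable Solid).
Category FS net quantity: (one 1.4 oz pack = 39.76 g) + (one 1.2 oz pack = 34.08 g) = 73.84 g.
That is within the Category FS express courier limit of 100 g.

Yes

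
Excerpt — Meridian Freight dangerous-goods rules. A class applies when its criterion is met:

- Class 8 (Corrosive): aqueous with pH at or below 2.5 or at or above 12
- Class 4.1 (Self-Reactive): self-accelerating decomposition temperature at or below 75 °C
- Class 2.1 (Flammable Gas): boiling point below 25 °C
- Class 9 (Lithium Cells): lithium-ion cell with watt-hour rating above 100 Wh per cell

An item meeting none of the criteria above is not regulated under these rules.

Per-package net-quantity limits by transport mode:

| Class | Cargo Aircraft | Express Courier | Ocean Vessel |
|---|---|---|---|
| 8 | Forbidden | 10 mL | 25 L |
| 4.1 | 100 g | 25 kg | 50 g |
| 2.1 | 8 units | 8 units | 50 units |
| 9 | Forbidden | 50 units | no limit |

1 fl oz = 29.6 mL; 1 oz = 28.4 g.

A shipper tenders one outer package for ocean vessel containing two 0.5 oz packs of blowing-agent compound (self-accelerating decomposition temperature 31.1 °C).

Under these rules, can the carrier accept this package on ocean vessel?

The blowing-agent compound has self-accelerating decomposition temperature 31.1 °C, which is ≤ 75 °C, so it is Class 4.1 (Self-Reactive).
Class 4.1 quantity: two 0.5 oz packs = 28.4 g.
28.4 g ≤ 50 g (ocean vessel limit, Class 4.1) — within limit.

Yes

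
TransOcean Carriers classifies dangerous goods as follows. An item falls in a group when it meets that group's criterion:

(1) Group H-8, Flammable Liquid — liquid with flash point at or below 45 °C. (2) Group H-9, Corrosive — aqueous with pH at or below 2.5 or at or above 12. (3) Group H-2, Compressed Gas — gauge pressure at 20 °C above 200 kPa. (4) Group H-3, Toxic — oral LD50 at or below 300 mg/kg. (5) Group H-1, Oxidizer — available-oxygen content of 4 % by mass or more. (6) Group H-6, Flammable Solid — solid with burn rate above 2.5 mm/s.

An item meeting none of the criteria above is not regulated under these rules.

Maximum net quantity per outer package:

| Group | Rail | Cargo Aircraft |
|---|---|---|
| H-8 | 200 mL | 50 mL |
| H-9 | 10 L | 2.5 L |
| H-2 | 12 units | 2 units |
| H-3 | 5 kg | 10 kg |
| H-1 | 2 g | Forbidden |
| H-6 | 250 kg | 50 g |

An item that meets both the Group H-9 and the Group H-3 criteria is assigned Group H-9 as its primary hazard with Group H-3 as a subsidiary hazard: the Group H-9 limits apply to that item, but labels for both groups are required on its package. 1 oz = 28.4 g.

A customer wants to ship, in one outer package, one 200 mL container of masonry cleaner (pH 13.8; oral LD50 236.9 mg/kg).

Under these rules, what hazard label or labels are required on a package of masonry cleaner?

Group H-3 and H-9

The masonry cleaner has pH 13.8, which is ≥ 12, so it is Group H-9 (Corrosive).
With oral LD50 236.9 mg/kg (≤ 300 mg/kg), the masonry cleaner falls in Group H-3.
By the precedence rule Group H-9 is primary and Group H-3 is subsidiary, and that rule requires both labels on the package.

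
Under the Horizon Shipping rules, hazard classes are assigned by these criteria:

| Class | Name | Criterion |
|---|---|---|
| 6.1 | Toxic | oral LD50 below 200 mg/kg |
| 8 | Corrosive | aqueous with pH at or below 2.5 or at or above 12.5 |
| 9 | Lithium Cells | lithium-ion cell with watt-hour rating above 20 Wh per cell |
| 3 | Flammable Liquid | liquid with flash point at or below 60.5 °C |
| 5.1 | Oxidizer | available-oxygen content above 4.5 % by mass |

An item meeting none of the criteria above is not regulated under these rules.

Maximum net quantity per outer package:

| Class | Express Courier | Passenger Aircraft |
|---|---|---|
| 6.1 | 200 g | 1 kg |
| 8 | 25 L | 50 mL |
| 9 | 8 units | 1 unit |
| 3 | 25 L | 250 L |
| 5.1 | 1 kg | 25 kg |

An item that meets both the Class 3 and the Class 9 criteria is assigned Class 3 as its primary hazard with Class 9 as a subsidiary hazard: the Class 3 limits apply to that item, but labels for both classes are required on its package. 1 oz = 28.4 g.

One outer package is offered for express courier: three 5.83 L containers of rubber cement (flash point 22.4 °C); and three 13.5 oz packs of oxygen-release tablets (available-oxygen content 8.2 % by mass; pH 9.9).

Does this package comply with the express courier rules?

The rubber cement has flash point 22.4 °C, which is ≤ 60.5 °C, so it is Class 3 (Flammable Liquid).
The oxygen-release tablets have available-oxygen content 8.2 % by mass, which is > 4.5 % by mass, so they are Class 5.1 (Oxidizer).
Class 3 quantity: three 5.83 L containers = 17.49 L.
17.49 L ≤ 25 L (express courier limit, Class 3) — within limit.
Class 5.1 quantity: three 13.5 oz packs = 1150.2 g.
That exceeds the Class 5.1 express courier limit of 1 kg.

No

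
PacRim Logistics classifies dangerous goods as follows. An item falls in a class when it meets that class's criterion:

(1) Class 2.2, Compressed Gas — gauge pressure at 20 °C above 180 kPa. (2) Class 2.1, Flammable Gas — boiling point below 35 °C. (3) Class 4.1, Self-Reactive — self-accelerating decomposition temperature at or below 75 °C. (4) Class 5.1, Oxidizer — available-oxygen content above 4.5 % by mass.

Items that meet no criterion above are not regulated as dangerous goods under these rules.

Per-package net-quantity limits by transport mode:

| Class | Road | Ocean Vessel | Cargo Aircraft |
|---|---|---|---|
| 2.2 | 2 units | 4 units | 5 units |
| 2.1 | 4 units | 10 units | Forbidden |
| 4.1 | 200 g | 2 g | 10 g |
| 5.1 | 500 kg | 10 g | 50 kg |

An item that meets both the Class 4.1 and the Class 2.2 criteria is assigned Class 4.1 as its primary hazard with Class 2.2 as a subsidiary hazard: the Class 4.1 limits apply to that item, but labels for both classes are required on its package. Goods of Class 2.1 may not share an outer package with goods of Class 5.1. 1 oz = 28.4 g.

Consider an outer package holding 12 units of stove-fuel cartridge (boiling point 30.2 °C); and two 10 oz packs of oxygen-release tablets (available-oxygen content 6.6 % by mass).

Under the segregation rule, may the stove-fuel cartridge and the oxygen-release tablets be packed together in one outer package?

No

Boiling point 30.2 °C meets the Class 2.1 criterion (Flammable Gas), so the stove-fuel cartridge is Class 2.1.
Available-oxygen content 6.6 % by mass meets the Class 5.1 criterion (Oxidizer), so the oxygen-release tablets are Class 5.1.
Class 2.1 and Class 5.1 may not share an outer package.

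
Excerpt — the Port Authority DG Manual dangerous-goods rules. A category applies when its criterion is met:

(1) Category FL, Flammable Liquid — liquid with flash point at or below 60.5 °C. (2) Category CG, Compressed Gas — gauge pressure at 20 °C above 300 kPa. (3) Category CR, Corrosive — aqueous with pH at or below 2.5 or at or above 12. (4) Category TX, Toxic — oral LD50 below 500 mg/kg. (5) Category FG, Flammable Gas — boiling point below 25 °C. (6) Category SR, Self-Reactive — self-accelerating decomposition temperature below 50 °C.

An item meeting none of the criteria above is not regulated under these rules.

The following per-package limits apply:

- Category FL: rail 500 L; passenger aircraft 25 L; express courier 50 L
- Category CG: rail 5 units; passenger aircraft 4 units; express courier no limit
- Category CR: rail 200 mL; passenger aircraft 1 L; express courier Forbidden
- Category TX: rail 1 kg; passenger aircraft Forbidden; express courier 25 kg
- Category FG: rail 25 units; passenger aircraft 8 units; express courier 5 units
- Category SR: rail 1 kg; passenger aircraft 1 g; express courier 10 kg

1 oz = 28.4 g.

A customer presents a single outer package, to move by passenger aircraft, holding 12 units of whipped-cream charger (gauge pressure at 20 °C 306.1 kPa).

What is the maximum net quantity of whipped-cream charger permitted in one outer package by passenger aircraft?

4 units

Gauge pressure at 20 °C 306.1 kPa meets the Category CG criterion (Compressed Gas), so the whipped-cream charger is Category CG.
The passenger aircraft limit for Category CG is 4 units.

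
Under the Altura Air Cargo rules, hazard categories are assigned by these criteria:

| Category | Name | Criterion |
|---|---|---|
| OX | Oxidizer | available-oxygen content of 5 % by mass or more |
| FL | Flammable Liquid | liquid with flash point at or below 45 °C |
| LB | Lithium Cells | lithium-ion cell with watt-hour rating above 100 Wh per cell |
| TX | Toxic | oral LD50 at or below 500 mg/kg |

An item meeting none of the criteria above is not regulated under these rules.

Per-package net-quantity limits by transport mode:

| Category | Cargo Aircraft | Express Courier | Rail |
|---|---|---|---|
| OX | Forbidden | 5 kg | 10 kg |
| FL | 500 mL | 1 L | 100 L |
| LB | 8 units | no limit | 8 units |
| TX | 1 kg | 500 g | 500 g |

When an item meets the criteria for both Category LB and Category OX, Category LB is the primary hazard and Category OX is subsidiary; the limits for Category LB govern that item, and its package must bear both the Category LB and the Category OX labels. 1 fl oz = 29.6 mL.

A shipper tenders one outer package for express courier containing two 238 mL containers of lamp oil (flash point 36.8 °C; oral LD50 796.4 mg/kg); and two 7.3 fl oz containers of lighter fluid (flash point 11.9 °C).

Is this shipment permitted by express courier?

Yes

Flash point 36.8 °C meets the Category FL criterion (Flammable Liquid), so the lamp oil is Category FL.
Lighter fluid: flash point 11.9 °C ≤ 45 °C → Category FL (Flammable Liquid).
Total Category FL: (two 238 mL containers = 476 mL) + (two 7.3 fl oz containers = 432.16 mL) = 908.16 mL.
908.16 mL is within the express courier limit of 1 L for Category FL.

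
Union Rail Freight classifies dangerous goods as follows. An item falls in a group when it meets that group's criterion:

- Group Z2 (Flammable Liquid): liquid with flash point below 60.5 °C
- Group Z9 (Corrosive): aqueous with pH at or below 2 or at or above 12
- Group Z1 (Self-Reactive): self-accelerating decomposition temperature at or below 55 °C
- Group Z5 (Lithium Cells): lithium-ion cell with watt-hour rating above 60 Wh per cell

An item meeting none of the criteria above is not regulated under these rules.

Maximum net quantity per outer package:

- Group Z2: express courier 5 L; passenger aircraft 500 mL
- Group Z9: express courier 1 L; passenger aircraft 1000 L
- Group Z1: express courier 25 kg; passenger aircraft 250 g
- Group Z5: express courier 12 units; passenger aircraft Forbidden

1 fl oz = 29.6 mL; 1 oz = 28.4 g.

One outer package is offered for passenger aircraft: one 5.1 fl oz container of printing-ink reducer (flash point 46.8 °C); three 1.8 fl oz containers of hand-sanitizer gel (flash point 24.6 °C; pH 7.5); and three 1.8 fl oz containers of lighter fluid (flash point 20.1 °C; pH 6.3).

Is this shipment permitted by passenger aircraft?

Yes

The printing-ink reducer has flash point 46.8 °C, which is < 60.5 °C, so it is Group Z2 (Flammable Liquid).
The hand-sanitizer gel has flash point 24.6 °C, which is < 60.5 °C, so it is Group Z2 (Flammable Liquid).
With flash point 20.1 °C (< 60.5 °C), the lighter fluid falls in Group Z2.
Group Z2 net quantity: (one 5.1 fl oz container = 150.96 mL) + (three 1.8 fl oz containers = 159.84 mL) + (three 1.8 fl oz containers = 159.84 mL) = 470.64 mL.
470.64 mL ≤ 500 mL (passenger aircraft limit, Group Z2) — within limit.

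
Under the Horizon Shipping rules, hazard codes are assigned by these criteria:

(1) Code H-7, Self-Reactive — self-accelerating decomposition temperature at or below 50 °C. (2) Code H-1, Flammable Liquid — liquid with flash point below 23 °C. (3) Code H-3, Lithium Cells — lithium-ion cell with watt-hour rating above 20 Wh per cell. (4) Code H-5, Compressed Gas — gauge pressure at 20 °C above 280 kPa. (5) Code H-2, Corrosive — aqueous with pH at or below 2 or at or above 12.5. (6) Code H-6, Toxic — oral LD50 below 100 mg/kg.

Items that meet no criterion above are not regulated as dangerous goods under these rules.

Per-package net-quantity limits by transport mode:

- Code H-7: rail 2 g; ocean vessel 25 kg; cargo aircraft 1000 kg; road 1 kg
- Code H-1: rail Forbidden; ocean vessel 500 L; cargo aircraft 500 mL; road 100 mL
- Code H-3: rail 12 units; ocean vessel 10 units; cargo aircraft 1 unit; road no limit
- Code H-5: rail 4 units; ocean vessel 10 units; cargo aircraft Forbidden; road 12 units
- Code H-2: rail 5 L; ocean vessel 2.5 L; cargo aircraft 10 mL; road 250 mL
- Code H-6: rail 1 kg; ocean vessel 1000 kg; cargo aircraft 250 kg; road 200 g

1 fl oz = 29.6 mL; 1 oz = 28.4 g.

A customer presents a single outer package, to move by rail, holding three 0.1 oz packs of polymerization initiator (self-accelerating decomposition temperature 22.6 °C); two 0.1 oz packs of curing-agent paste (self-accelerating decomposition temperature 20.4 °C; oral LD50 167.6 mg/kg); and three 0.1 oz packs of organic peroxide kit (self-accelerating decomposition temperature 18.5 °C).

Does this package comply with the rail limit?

No

With self-accelerating decomposition temperature 22.6 °C (≤ 50 °C), the polymerization initiator falls in Code H-7.
The curing-agent paste has self-accelerating decomposition temperature 20.4 °C, which is ≤ 50 °C, so it is Code H-7 (Self-Reactive).
With self-accelerating decomposition temperature 18.5 °C (≤ 50 °C), the organic peroxide kit falls in Code H-7.
Code H-7 net quantity: (three 0.1 oz packs = 8.52 g) + (two 0.1 oz packs = 5.68 g) + (three 0.1 oz packs = 8.52 g) = 22.72 g.
22.72 g > 2 g (rail limit, Code H-7) — over the limit.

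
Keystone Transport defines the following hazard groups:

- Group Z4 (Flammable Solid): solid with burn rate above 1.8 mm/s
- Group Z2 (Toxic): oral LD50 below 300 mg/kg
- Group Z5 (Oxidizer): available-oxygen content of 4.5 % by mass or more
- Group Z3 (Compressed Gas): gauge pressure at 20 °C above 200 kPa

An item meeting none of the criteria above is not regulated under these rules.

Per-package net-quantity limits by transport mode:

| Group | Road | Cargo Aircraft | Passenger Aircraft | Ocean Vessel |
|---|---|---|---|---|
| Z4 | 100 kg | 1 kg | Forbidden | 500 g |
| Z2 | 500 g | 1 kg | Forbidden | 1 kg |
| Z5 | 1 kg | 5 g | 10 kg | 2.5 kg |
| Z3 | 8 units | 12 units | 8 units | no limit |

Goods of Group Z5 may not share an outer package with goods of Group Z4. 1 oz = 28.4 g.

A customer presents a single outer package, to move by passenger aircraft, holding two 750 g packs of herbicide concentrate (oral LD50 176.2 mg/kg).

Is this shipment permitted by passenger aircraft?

No

Herbicide concentrate: oral LD50 176.2 mg/kg < 300 mg/kg → Group Z2 (Toxic).
Group Z2 quantity: two 750 g packs = 1.5 kg.
Group Z2 is Forbidden by passenger aircraft.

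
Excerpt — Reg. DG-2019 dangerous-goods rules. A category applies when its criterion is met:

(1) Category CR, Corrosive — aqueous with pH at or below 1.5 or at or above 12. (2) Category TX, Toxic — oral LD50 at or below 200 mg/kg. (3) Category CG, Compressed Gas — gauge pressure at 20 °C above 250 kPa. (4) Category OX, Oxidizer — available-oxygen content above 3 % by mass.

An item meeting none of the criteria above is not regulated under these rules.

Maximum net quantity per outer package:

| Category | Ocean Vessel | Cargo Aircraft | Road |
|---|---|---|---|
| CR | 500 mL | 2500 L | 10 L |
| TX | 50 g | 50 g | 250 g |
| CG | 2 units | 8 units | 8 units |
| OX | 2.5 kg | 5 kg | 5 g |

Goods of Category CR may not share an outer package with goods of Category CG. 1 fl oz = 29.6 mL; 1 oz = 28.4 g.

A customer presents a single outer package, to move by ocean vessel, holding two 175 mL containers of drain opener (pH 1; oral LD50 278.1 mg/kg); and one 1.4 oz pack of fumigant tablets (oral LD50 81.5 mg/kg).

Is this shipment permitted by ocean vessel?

Drain opener: pH 1 ≤ 1.5 → Category CR (Corrosive).
With oral LD50 81.5 mg/kg (≤ 200 mg/kg), the fumigant tablets fall in Category TX.
Category CR quantity: two 175 mL containers = 350 mL.
350 mL is within the ocean vessel limit of 500 mL for Category CR.
Category TX quantity: one 1.4 oz pack = 39.76 g.
39.76 g is within the ocean vessel limit of 50 g for Category TX.
The segregation rule (Category CR with Category CG) does not apply to Category CR with Category TX.
Every hazard category is within its ocean vessel limit and no segregation rule is violated.

Yes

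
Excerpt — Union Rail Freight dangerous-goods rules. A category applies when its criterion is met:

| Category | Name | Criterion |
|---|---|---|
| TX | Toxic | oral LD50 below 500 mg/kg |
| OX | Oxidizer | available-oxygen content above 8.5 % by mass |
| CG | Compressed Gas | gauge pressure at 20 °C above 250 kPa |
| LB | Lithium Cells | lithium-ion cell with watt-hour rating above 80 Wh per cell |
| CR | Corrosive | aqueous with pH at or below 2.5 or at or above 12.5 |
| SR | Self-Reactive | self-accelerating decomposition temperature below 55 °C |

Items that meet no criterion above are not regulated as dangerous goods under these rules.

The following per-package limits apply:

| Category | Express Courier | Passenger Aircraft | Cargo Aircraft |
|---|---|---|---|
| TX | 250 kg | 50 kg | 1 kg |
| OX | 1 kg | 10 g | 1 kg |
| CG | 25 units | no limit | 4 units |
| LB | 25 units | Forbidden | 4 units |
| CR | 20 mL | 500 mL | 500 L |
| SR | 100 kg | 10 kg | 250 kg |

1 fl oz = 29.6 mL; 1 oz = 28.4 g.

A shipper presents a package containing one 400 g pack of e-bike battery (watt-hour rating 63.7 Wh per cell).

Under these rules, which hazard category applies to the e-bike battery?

Not regulated

watt-hour rating 63.7 Wh per cell is not above 80 Wh per cell, so Category LB does not apply.
No criterion is met, so the item is not regulated.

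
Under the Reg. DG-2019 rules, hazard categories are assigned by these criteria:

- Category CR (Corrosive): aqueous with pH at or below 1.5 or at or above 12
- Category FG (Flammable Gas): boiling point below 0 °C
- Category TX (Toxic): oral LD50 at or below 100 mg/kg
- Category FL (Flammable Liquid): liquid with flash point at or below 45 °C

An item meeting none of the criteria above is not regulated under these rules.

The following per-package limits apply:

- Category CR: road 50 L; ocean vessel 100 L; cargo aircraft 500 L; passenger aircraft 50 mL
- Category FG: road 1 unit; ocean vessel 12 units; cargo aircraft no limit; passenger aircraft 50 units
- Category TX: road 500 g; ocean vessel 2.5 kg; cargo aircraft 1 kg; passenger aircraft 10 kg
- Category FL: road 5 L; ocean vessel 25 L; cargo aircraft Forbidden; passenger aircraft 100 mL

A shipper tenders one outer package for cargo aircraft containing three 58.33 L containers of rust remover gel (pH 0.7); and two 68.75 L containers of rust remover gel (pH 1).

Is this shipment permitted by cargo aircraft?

Yes

Rust remover gel: pH 0.7 ≤ 1.5 → Category CR (Corrosive).
pH 1 meets the Category CR criterion (Corrosive), so the rust remover gel is Category CR.
Total Category CR: (three 58.33 L containers = 174.99 L) + (two 68.75 L containers = 137.5 L) = 312.49 L.
312.49 L is within the cargo aircraft limit of 500 L for Category CR.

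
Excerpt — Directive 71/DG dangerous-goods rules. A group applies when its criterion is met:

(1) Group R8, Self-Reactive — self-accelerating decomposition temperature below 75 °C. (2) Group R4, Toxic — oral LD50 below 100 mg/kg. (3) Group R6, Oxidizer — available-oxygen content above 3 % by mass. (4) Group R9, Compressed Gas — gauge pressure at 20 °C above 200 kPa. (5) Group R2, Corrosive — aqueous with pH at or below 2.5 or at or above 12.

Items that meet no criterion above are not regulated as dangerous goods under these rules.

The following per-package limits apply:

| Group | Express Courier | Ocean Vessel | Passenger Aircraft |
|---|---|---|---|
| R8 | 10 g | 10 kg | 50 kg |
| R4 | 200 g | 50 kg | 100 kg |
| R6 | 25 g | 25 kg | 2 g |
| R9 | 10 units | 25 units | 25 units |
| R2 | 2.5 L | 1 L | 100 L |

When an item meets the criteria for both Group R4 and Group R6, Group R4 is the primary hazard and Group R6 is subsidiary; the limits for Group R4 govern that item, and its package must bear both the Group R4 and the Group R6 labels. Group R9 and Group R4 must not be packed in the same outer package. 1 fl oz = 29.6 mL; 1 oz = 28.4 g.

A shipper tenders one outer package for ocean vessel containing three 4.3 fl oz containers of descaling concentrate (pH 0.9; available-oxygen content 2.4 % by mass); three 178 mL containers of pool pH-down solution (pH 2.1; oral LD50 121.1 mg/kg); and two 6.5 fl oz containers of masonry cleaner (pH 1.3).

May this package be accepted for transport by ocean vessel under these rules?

No

Descaling concentrate: pH 0.9 ≤ 2.5 → Group R2 (Corrosive).
pH 2.1 meets the Group R2 criterion (Corrosive), so the pool pH-down solution is Group R2.
With pH 1.3 (≤ 2.5), the masonry cleaner falls in Group R2.
Total Group R2: (three 4.3 fl oz containers = 381.84 mL) + (three 178 mL containers = 534 mL) + (two 6.5 fl oz containers = 384.8 mL) = 1300.64 mL.
1300.64 mL > 1 L (ocean vessel limit, Group R2) — over the limit.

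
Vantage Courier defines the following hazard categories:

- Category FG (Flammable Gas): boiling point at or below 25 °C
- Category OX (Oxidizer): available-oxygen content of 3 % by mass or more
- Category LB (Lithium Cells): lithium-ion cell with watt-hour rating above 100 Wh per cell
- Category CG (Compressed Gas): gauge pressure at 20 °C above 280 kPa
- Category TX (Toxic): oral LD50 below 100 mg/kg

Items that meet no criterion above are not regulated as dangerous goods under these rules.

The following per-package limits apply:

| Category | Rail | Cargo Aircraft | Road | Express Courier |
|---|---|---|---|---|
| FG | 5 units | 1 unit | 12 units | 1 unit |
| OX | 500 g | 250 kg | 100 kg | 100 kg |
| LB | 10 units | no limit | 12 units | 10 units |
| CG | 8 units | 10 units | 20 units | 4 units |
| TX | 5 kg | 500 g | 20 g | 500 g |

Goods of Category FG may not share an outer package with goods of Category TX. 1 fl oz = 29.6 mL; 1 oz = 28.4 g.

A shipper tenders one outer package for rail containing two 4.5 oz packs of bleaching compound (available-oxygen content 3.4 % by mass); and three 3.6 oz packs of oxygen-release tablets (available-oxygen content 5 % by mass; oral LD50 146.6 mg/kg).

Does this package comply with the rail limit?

No

Bleaching compound: available-oxygen content 3.4 % by mass ≥ 3 % by mass → Category OX (Oxidizer).
Available-oxygen content 5 % by mass meets the Category OX criterion (Oxidizer), so the oxygen-release tablets are Category OX.
Total Category OX: (two 4.5 oz packs = 255.6 g) + (three 3.6 oz packs = 306.72 g) = 562.32 g.
That exceeds the Category OX rail limit of 500 g.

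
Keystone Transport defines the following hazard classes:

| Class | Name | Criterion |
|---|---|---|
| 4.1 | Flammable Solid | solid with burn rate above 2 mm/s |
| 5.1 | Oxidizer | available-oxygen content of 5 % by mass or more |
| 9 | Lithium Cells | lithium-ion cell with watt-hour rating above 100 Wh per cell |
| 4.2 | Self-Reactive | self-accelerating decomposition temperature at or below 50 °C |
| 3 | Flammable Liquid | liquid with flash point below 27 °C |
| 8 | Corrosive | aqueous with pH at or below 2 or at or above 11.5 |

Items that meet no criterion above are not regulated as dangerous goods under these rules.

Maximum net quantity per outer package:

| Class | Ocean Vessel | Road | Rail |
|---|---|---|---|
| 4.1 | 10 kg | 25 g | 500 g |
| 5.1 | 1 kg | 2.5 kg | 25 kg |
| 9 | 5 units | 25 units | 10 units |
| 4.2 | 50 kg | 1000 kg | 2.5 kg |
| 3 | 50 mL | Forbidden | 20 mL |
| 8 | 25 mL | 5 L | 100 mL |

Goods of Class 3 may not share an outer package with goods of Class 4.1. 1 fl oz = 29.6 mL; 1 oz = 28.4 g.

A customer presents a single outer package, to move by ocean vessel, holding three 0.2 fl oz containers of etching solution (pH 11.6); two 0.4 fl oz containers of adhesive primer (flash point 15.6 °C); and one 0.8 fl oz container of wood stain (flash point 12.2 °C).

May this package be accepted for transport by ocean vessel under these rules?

Yes

Etching solution: pH 11.6 ≥ 11.5 → Class 8 (Corrosive).
Adhesive primer: flash point 15.6 °C < 27 °C → Class 3 (Flammable Liquid).
Flash point 12.2 °C meets the Class 3 criterion (Flammable Liquid), so the wood stain is Class 3.
Total Class 3: (two 0.4 fl oz containers = 23.68 mL) + (one 0.8 fl oz container = 23.68 mL) = 47.36 mL.
47.36 mL ≤ 50 mL (ocean vessel limit, Class 3) — within limit.
Class 8 quantity: three 0.2 fl oz containers = 17.76 mL.
17.76 mL ≤ 25 mL (ocean vessel limit, Class 8) — within limit.
The segregation rule (Class 3 with Class 4.1) does not apply to Class 3 with Class 8.
Every hazard class is within its ocean vessel limit and no segregation rule is violated.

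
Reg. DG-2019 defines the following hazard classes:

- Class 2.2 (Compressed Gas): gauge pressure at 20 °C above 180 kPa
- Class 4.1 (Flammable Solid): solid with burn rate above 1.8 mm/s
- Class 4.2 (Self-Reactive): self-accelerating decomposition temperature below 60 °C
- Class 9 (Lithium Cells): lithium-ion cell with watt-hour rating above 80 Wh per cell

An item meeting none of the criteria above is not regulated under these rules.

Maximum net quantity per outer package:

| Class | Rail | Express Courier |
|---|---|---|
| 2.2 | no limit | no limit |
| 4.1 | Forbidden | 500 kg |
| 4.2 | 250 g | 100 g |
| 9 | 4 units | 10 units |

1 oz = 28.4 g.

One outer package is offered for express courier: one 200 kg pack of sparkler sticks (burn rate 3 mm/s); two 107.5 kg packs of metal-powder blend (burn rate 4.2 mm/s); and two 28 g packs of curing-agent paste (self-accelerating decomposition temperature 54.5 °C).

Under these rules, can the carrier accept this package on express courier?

The sparkler sticks have burn rate 3 mm/s, which is > 1.8 mm/s, so they are Class 4.1 (Flammable Solid).
The metal-powder blend has burn rate 4.2 mm/s, which is > 1.8 mm/s, so it is Class 4.1 (Flammable Solid).
Curing-agent paste: self-accelerating decomposition temperature 54.5 °C < 60 °C → Class 4.2 (Self-Reactive).
Class 4.1 net quantity: 200 kg + (two 107.5 kg packs = 215 kg) = 415 kg.
That is within the Class 4.1 express courier limit of 500 kg.
Class 4.2 quantity: two 28 g packs = 56 g.
56 g ≤ 100 g (express courier limit, Class 4.2) — within limit.
Every hazard class is within its express courier limit and no segregation rule is violated.

Yes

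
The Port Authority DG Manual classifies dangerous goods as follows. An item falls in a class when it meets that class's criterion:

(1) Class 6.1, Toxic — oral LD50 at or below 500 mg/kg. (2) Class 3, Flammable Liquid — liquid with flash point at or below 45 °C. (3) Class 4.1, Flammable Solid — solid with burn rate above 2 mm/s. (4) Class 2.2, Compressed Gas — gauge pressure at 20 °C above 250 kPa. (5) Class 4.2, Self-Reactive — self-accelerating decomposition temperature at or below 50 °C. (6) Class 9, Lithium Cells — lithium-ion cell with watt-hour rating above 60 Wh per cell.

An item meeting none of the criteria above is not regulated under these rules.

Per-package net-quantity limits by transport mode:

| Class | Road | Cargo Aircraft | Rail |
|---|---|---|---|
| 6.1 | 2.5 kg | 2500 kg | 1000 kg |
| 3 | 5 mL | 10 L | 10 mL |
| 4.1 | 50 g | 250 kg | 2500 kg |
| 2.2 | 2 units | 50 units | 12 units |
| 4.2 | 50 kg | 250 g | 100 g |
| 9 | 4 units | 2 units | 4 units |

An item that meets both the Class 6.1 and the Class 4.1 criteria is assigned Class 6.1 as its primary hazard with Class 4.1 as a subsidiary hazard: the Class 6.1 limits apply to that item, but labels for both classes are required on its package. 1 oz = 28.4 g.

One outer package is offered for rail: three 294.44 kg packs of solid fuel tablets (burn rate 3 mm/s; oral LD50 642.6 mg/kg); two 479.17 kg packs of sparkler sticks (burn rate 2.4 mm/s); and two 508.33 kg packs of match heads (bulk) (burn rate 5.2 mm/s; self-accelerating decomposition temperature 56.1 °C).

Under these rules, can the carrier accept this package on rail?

No

Burn rate 3 mm/s meets the Class 4.1 criterion (Flammable Solid), so the solid fuel tablets are Class 4.1.
With burn rate 2.4 mm/s (> 2 mm/s), the sparkler sticks fall in Class 4.1.
With burn rate 5.2 mm/s (> 2 mm/s), the match heads (bulk) fall in Class 4.1.
Class 4.1 net quantity: (three 294.44 kg packs = 883.32 kg) + (two 479.17 kg packs = 958.34 kg) + (two 508.33 kg packs = 1016.66 kg) = 2858.32 kg.
2858.32 kg > 2500 kg (rail limit, Class 4.1) — over the limit.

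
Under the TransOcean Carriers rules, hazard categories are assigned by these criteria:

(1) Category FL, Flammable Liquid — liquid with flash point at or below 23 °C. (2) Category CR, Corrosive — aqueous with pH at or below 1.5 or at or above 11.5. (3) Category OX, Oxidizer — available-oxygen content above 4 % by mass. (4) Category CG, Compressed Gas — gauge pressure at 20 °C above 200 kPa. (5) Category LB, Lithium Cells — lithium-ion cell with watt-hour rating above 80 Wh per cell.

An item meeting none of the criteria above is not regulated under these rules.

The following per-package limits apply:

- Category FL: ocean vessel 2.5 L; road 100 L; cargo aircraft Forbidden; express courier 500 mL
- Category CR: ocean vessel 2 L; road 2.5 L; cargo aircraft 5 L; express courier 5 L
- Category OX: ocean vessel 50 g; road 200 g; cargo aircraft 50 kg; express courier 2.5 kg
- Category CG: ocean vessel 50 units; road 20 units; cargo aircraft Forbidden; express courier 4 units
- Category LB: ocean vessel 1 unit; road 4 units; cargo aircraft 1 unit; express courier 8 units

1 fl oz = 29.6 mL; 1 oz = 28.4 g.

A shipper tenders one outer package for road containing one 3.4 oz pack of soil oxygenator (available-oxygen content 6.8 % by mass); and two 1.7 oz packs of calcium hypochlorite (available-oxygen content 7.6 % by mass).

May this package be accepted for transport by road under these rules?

With available-oxygen content 6.8 % by mass (> 4 % by mass), the soil oxygenator falls in Category OX.
With available-oxygen content 7.6 % by mass (> 4 % by mass), the calcium hypochlorite falls in Category OX.
Category OX net quantity: (one 3.4 oz pack = 96.56 g) + (two 1.7 oz packs = 96.56 g) = 193.12 g.
That is within the Category OX road limit of 200 g.

Yes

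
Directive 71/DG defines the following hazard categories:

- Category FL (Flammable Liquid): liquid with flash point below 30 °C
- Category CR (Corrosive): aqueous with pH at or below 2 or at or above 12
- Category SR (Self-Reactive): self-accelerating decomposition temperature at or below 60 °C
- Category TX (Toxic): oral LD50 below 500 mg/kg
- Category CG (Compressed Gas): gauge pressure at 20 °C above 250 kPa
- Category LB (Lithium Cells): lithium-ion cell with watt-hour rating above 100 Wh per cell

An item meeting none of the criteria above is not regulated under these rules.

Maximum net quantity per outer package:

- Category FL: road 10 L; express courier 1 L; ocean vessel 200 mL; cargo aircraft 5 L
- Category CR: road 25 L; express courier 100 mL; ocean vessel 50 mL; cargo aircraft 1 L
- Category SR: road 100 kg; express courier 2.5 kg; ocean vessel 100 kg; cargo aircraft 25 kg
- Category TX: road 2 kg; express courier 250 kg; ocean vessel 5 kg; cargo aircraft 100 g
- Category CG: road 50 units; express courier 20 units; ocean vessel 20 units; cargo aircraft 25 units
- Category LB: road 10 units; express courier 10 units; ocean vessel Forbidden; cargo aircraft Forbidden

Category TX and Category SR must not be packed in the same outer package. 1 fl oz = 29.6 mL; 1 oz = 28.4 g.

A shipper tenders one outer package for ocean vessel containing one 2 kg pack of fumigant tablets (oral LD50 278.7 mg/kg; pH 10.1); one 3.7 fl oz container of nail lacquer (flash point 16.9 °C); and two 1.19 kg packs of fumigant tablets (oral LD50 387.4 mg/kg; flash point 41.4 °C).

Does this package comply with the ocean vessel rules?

With oral LD50 278.7 mg/kg (< 500 mg/kg), the fumigant tablets fall in Category TX.
Nail lacquer: flash point 16.9 °C < 30 °C → Category FL (Flammable Liquid).
The fumigant tablets have oral LD50 387.4 mg/kg, which is < 500 mg/kg, so they are Category TX (Toxic).
Total Category TX: 2 kg + (two 1.19 kg packs = 2.38 kg) = 4.38 kg.
4.38 kg ≤ 5 kg (ocean vessel limit, Category TX) — within limit.
Category FL quantity: one 3.7 fl oz container = 109.52 mL.
109.52 mL ≤ 200 mL (ocean vessel limit, Category FL) — within limit.
The segregation rule (Category TX with Category SR) does not apply to Category TX with Category FL.
Every hazard category is within its ocean vessel limit and no segregation rule is violated.

Yes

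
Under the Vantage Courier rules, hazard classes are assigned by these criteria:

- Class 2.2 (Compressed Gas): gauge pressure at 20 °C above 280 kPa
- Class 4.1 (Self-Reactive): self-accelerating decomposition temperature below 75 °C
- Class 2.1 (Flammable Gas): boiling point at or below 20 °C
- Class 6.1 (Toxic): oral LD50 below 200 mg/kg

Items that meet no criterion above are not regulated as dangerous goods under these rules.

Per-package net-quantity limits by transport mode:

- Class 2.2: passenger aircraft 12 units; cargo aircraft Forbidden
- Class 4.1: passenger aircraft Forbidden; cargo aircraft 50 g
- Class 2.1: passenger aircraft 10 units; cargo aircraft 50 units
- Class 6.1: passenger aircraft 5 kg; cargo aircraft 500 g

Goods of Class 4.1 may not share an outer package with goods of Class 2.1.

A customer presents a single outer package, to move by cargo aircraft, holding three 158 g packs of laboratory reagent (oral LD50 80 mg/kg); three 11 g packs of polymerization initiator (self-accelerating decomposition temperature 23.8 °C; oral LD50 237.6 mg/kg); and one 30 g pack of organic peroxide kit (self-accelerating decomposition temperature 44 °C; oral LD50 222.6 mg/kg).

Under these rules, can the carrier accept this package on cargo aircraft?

The laboratory reagent has oral LD50 80 mg/kg, which is < 200 mg/kg, so it is Class 6.1 (Toxic).
Self-accelerating decomposition temperature 23.8 °C meets the Class 4.1 criterion (Self-Reactive), so the polymerization initiator is Class 4.1.
Organic peroxide kit: self-accelerating decomposition temperature 44 °C < 75 °C → Class 4.1 (Self-Reactive).
Class 4.1 net quantity: (three 11 g packs = 33 g) + 30 g = 63 g.
63 g exceeds the cargo aircraft limit of 50 g for Class 4.1.
Class 6.1 quantity: three 158 g packs = 474 g.
474 g is within the cargo aircraft limit of 500 g for Class 6.1.
The segregation rule (Class 4.1 with Class 2.1) does not apply to Class 4.1 with Class 6.1.

No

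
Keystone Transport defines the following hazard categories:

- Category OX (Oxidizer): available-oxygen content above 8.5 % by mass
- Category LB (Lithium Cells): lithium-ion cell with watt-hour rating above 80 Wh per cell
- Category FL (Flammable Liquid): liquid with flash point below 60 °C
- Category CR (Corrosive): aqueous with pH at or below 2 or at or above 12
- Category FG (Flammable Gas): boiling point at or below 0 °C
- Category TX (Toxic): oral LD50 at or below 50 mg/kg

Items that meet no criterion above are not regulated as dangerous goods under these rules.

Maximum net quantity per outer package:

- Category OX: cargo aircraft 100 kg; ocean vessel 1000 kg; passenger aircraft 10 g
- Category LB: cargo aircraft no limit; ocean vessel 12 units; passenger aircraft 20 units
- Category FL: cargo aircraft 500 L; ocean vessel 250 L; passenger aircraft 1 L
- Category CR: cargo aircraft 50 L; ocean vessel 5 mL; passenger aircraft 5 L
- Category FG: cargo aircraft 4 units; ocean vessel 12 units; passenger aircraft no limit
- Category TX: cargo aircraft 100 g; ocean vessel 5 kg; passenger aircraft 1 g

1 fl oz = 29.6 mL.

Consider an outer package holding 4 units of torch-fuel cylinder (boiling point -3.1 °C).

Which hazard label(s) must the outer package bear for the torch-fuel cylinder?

Torch-fuel cylinder: boiling point -3.1 °C ≤ 0 °C → Category FG (Flammable Gas).
Only the Category FG label is required.

Category FG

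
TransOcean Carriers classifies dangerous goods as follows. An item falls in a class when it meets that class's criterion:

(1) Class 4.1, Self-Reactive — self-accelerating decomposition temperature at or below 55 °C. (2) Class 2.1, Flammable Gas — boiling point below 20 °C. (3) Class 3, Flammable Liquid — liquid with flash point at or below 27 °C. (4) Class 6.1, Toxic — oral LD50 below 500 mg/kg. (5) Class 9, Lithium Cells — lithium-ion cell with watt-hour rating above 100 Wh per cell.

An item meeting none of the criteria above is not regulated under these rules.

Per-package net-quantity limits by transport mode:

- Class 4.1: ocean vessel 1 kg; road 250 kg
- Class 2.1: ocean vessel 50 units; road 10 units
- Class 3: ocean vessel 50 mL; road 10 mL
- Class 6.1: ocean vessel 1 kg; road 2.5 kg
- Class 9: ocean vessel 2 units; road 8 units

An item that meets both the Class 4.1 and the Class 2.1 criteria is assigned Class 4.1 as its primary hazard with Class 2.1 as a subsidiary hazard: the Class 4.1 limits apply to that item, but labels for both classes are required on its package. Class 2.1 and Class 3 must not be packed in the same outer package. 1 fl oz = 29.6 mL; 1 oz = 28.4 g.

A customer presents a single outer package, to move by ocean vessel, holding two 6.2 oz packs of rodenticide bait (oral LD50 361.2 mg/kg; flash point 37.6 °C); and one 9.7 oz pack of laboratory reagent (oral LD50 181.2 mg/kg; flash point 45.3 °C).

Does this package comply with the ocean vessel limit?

Rodenticide bait: oral LD50 361.2 mg/kg < 500 mg/kg → Class 6.1 (Toxic).
With oral LD50 181.2 mg/kg (< 500 mg/kg), the laboratory reagent falls in Class 6.1.
Class 6.1 net quantity: (two 6.2 oz packs = 352.16 g) + (one 9.7 oz pack = 275.48 g) = 627.64 g.
627.64 g is within the ocean vessel limit of 1 kg for Class 6.1.

Yes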